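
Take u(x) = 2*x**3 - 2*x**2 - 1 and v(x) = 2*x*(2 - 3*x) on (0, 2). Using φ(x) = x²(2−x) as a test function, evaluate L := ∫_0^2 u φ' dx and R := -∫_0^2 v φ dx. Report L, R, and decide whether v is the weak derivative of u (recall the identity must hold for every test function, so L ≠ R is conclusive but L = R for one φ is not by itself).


LHS = -32/5, RHS = 32/5. No, v is not the weak derivative of u.

u(x) = 2*x**3 - 2*x**2 - 1, classical derivative u'(x) = 6*x**2 - 4*x.
φ(x) = x²(2−x), so φ'(x) = x*(4 - 3*x).
Note φ(0) = φ(2) = 0, so the boundary term u·φ vanishes.
LHS = ∫_0^2 u(x) φ'(x) dx = ∫_0^2 (-6*x^5 + 14*x^4 - 8*x^3 + 3*x^2 - 4*x) dx. Term by term:
  ∫_0^2 -6*x^5 dx = -64;  ∫_0^2 14*x^4 dx = 448/5;  ∫_0^2 -8*x^3 dx = -32;
  ∫_0^2 3*x^2 dx = 8;  ∫_0^2 -4*x dx = -8.
Sum: -64 + 448/5 − 32 + 8 − 8 = -32/5.
So LHS = -32/5.
∫_0^2 v(x) φ(x) dx = ∫_0^2 (6*x^5 - 16*x^4 + 8*x^3) dx. Term by term:
  ∫_0^2 6*x^5 dx = 64;  ∫_0^2 -16*x^4 dx = -512/5;  ∫_0^2 8*x^3 dx = 32.
Sum: 64 − 512/5 + 32 = -32/5.
So RHS = -∫_0^2 v(x) φ(x) dx = 32/5.
LHS − RHS = -64/5 ≠ 0, so the identity fails.
(For a valid weak derivative the identity must hold for EVERY test function, in particular this one. The failure shows v is NOT the weak derivative of u.)
Correct weak derivative would be u'(x) = 6*x**2 - 4*x.


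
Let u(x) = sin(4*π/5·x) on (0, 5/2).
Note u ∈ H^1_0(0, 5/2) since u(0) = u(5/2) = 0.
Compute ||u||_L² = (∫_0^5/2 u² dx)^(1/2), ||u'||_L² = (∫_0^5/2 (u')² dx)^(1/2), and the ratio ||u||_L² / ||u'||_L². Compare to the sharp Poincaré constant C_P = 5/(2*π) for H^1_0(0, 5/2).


||u||_L² / ||u'||_L² = 5/(4*π) < C_P = 5/(2*π).

u(x) = sin(4*π/5·x), so u'(x) = 4*π*cos(4*π*x/5)/5.
Writing u(x) = A·sin(kπx/L) with A = 1 and k = 2, use ∫_0^L sin²(kπx/L) dx = L/2 and ∫_0^L cos²(kπx/L) dx = L/2.
u² = 1·sin²(4*π/5·x) and (u')² = 16*π^2/25·cos²(4*π/5·x), and each of sin², cos² integrates to L/2 = 5/4 over (0, 5/2).
∫_0^5/2 u² dx = 5/4, so ||u||_L² = sqrt(5)/2.
∫_0^5/2 (u')² dx = 4*π^2/5, so ||u'||_L² = 2*sqrt(5)*π/5.
Ratio ||u||_L² / ||u'||_L² = 5/(4*π).
Sharp Poincaré constant on H^1_0(0, 5/2) is C_P = L/π = 5/(2*π), achieved by sin(2*π/5·x).
This is the k = 2 harmonic; the ratio L/(kπ) is strictly less than C_P = L/π, consistent with the sharp inequality ||u||_L² ≤ C_P ||u'||_L².


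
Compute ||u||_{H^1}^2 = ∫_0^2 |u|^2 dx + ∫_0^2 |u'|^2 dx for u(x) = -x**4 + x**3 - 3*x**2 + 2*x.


||u||_{H^1}^2 = 21512/63

The H^1 norm (squared) on an interval (0, L) is
  ||u||_{H^1}^2 = ∫_0^L u(x)^2 dx + ∫_0^L u'(x)^2 dx.
Compute u'(x) = -4*x**3 + 3*x**2 - 6*x + 2.
Then u(x)^2 = x**8 - 2*x**7 + 7*x**6 - 10*x**5 + 13*x**4 - 12*x**3 + 4*x**2 and u'(x)^2 = 16*x**6 - 24*x**5 + 57*x**4 - 52*x**3 + 48*x**2 - 24*x + 4.
Integrate each monomial from 0 to 2 using ∫_0^2 c·x^n dx = c·2^(n+1)/(n+1):
  ∫_0^2 u(x)^2 dx = ∫_0^2 (x^8 - 2*x^7 + 7*x^6 - 10*x^5 + 13*x^4 - 12*x^3 + 4*x^2) dx. Term by term:
    ∫_0^2 x^8 dx = 512/9;  ∫_0^2 -2*x^7 dx = -64;  ∫_0^2 7*x^6 dx = 128;
    ∫_0^2 -10*x^5 dx = -320/3;  ∫_0^2 13*x^4 dx = 416/5;  ∫_0^2 -12*x^3 dx = -48;
    ∫_0^2 4*x^2 dx = 32/3.
  Sum: 512/9 − 64 + 128 − 320/3 + 416/5 − 48 + 32/3 = 2704/45.
  ∫_0^2 u'(x)^2 dx = ∫_0^2 (16*x^6 - 24*x^5 + 57*x^4 - 52*x^3 + 48*x^2 - 24*x + 4) dx. Term by term:
    ∫_0^2 16*x^6 dx = 2048/7;  ∫_0^2 -24*x^5 dx = -256;  ∫_0^2 57*x^4 dx = 1824/5;
    ∫_0^2 -52*x^3 dx = -208;  ∫_0^2 48*x^2 dx = 128;  ∫_0^2 -24*x dx = -48;
    ∫_0^2 4 dx = 8.
  Sum: 2048/7 − 256 + 1824/5 − 208 + 128 − 48 + 8 = 9848/35.
Adding: ||u||_{H^1}^2 = 2704/45 + 9848/35 = 21512/63.


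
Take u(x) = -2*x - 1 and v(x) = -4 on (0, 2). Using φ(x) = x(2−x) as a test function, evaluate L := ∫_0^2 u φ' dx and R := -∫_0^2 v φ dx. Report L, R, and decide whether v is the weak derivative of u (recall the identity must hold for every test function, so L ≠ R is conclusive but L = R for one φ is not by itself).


LHS = 8/3, RHS = 16/3. No, v is not the weak derivative of u.

u(x) = -2*x - 1, classical derivative u'(x) = -2.
φ(x) = x(2−x), so φ'(x) = 2 - 2*x.
Note φ(0) = φ(2) = 0, so the boundary term u·φ vanishes.
LHS = ∫_0^2 u(x) φ'(x) dx = ∫_0^2 (4*x^2 - 2*x - 2) dx. Term by term:
  ∫_0^2 4*x^2 dx = 32/3;  ∫_0^2 -2*x dx = -4;  ∫_0^2 -2 dx = -4.
Sum: 32/3 − 4 − 4 = 8/3.
So LHS = 8/3.
∫_0^2 v(x) φ(x) dx = ∫_0^2 (4*x^2 - 8*x) dx. Term by term:
  ∫_0^2 4*x^2 dx = 32/3;  ∫_0^2 -8*x dx = -16.
Sum: 32/3 − 16 = -16/3.
So RHS = -∫_0^2 v(x) φ(x) dx = 16/3.
LHS − RHS = -8/3 ≠ 0, so the identity fails.
(For a valid weak derivative the identity must hold for EVERY test function, in particular this one. The failure shows v is NOT the weak derivative of u.)
Correct weak derivative would be u'(x) = -2.


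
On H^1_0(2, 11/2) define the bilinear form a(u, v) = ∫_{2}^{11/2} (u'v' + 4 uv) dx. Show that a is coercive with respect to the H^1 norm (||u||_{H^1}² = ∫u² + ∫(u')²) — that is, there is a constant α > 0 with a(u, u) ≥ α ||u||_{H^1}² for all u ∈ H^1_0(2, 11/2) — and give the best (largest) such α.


α = 1

Coercivity of a(·,·) on H^1_0(2, 11/2) means a(u, u) ≥ α ||u||_{H^1}² for every u ∈ H^1_0.
The interval has length L = 7/2, and Poincaré/coercivity depend only on L. Here a(u, u) = ∫(u')² + (4)·∫u².
Here c = 4 ≥ 1, so a(u,u) = ∫(u')² + c∫u² ≥ ∫(u')² + ∫u² = ||u||_{H^1}², i.e. α = 1 works. No larger α is possible: a(u,u) ≥ α||u||_{H^1}² means (1−α)∫(u')² ≥ (α−c)∫u², and for the modes u_n = sin(nπ(x−x₀)/L) (x₀ the left endpoint) one has ∫u_n²/∫(u_n')² = (L/(nπ))² → 0, so a(u_n,u_n)/||u_n||_{H^1}² → 1. Hence the optimal constant is α = 1.
Therefore α = 1.


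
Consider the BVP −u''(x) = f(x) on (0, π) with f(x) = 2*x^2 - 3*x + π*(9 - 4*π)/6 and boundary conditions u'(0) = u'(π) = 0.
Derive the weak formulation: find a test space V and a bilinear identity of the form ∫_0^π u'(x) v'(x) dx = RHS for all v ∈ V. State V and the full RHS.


V = H^1(0, π) (no boundary constraint on v; u is determined up to an additive constant); weak form: ∫_0^π u'v' dx = ∫_0^π (2*x^2 - 3*x + π*(9 - 4*π)/6) v dx for all v ∈ V.

Multiply both sides by a test function v and integrate from 0 to π:
  ∫_0^π −u''(x) v(x) dx = ∫_0^π f(x) v(x) dx.
Integrate the LHS by parts once:
  ∫_0^π −u'' v dx = −[u'(x) v(x)]_0^π + ∫_0^π u'(x) v'(x) dx.
Thus ∫_0^π u'(x) v'(x) dx = ∫_0^π f(x) v(x) dx + [u'(x) v(x)]_0^π.
Choose V so that boundary terms are either known or forced to vanish.
u has homogeneous Neumann: u'(0) = u'(π) = 0. So [u' v]_0^π = 0·v(π) − 0·v(0) = 0 for any v; take V = H^1(0, π).
Weak formulation: find u (satisfying any essential BC) such that ∫_0^π u'(x) v'(x) dx = ∫_0^π f v dx for all v ∈ V (homogeneous Neumann, so boundary terms vanish).
Substituting f(x) = 2*x^2 - 3*x + π*(9 - 4*π)/6, the right-hand side is ∫_0^π (2*x^2 - 3*x + π*(9 - 4*π)/6) v dx.
Compatibility check (pure Neumann): taking v ≡ 1 ∈ V gives 0 = ∫_0^π f dx + (0) − (0), i.e. ∫_0^π f dx must equal u'(0) − u'(π) = 0. Indeed ∫_0^π (2*x^2 - 3*x + π*(9 - 4*π)/6) dx = 0, so the data are compatible. The solution is then unique only up to an additive constant (fix it e.g. by requiring ∫_0^π u dx = 0).


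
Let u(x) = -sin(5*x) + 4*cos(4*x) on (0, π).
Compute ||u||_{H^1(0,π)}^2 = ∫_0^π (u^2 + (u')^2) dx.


||u||_{H^1(0,π)}^2 = -1360/9 + 149*π

u'(x) = -16*sin(4*x) - 5*cos(5*x).
Expand u² and (u')² and integrate term by term on (0, π), using: for integers n ≥ 1, ∫_0^π sin²(nx) dx = ∫_0^π cos²(nx) dx = π/2; for n ≠ n', ∫_0^π sin(nx)sin(n'x) dx = ∫_0^π cos(nx)cos(n'x) dx = 0; and by product-to-sum, ∫_0^π sin(nx)cos(n'x) dx = ½∫_0^π [sin((n+n')x) + sin((n−n')x)] dx, which is 0 when n+n' is even and 2n/(n²−n'²) when n+n' is odd (it need not vanish on (0, π)).
  u² squared terms: (-1)²·∫sin(5x)² dx = 1·π/2 = π/2;  (4)²·∫cos(4x)² dx = 16·π/2 = 8*π.
  u² cross terms: 2·(-1)·(4)·∫sin(5x)·cos(4x) dx = -8·(10/9) = -80/9.
  So ∫_0^π u² dx = π/2 + 8*π − 80/9 = -80/9 + 17*π/2.
  (u')² squared terms: (-16)²·∫sin(4x)² dx = 256·π/2 = 128*π;  (-5)²·∫cos(5x)² dx = 25·π/2 = 25*π/2.
  (u')² cross terms: 2·(-16)·(-5)·∫sin(4x)·cos(5x) dx = 160·(-8/9) = -1280/9.
  So ∫_0^π (u')² dx = 128*π + 25*π/2 − 1280/9 = -1280/9 + 281*π/2.
||u||_{H^1}^2 = (-80/9 + 17*π/2) + (-1280/9 + 281*π/2) = -1360/9 + 149*π.


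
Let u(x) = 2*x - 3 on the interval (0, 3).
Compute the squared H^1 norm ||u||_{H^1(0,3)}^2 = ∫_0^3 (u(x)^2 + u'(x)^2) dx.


||u||_{H^1}^2 = 21

The H^1 norm (squared) on an interval (0, L) is
  ||u||_{H^1}^2 = ∫_0^L u(x)^2 dx + ∫_0^L u'(x)^2 dx.
Compute u'(x) = 2.
Then u(x)^2 = 4*x**2 - 12*x + 9 and u'(x)^2 = 4.
Integrate each monomial from 0 to 3 using ∫_0^3 c·x^n dx = c·3^(n+1)/(n+1):
  ∫_0^3 u(x)^2 dx = ∫_0^3 (4*x^2 - 12*x + 9) dx. Term by term:
    ∫_0^3 4*x^2 dx = 36;  ∫_0^3 -12*x dx = -54;  ∫_0^3 9 dx = 27.
  Sum: 36 − 54 + 27 = 9.
  ∫_0^3 u'(x)^2 dx = ∫_0^3 (4) dx. Term by term:
    ∫_0^3 4 dx = 12.
Adding: ||u||_{H^1}^2 = 9 + 12 = 21.


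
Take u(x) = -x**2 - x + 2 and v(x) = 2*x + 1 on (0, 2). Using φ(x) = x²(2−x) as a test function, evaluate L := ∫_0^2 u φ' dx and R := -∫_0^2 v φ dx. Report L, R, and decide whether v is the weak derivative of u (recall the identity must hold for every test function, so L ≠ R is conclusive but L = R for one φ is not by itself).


LHS = 68/15, RHS = -68/15. No, v is not the weak derivative of u.

u(x) = -x**2 - x + 2, classical derivative u'(x) = -2*x - 1.
φ(x) = x²(2−x), so φ'(x) = x*(4 - 3*x).
Note φ(0) = φ(2) = 0, so the boundary term u·φ vanishes.
LHS = ∫_0^2 u(x) φ'(x) dx = ∫_0^2 (3*x^4 - x^3 - 10*x^2 + 8*x) dx. Term by term:
  ∫_0^2 3*x^4 dx = 96/5;  ∫_0^2 -x^3 dx = -4;  ∫_0^2 -10*x^2 dx = -80/3;
  ∫_0^2 8*x dx = 16.
Sum: 96/5 − 4 − 80/3 + 16 = 68/15.
So LHS = 68/15.
∫_0^2 v(x) φ(x) dx = ∫_0^2 (-2*x^4 + 3*x^3 + 2*x^2) dx. Term by term:
  ∫_0^2 -2*x^4 dx = -64/5;  ∫_0^2 3*x^3 dx = 12;  ∫_0^2 2*x^2 dx = 16/3.
Sum: -64/5 + 12 + 16/3 = 68/15.
So RHS = -∫_0^2 v(x) φ(x) dx = -68/15.
LHS − RHS = 136/15 ≠ 0, so the identity fails.
(For a valid weak derivative the identity must hold for EVERY test function, in particular this one. The failure shows v is NOT the weak derivative of u.)
Correct weak derivative would be u'(x) = -2*x - 1.


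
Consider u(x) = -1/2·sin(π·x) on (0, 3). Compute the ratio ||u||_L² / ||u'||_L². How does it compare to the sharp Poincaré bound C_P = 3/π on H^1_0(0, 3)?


||u||_L² / ||u'||_L² = 1/π < C_P = 3/π.

u(x) = -1/2·sin(π·x), so u'(x) = -π*cos(π*x)/2.
Writing u(x) = A·sin(kπx/L) with A = -1/2 and k = 3, use ∫_0^L sin²(kπx/L) dx = L/2 and ∫_0^L cos²(kπx/L) dx = L/2.
u² = 1/4·sin²(π·x) and (u')² = π^2/4·cos²(π·x), and each of sin², cos² integrates to L/2 = 3/2 over (0, 3).
∫_0^3 u² dx = 3/8, so ||u||_L² = sqrt(6)/4.
∫_0^3 (u')² dx = 3*π^2/8, so ||u'||_L² = sqrt(6)*π/4.
Ratio ||u||_L² / ||u'||_L² = 1/π.
Sharp Poincaré constant on H^1_0(0, 3) is C_P = L/π = 3/π, achieved by sin(π/3·x).
This is the k = 3 harmonic; the ratio L/(kπ) is strictly less than C_P = L/π, consistent with the sharp inequality ||u||_L² ≤ C_P ||u'||_L².


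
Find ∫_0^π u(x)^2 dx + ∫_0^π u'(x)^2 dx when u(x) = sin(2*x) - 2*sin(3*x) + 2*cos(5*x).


||u||_{H^1(0,π)}^2 = -416/21 + 149*π/2

u'(x) = -10*sin(5*x) + 2*cos(2*x) - 6*cos(3*x).
Expand u² and (u')² and integrate term by term on (0, π), using: for integers n ≥ 1, ∫_0^π sin²(nx) dx = ∫_0^π cos²(nx) dx = π/2; for n ≠ n', ∫_0^π sin(nx)sin(n'x) dx = ∫_0^π cos(nx)cos(n'x) dx = 0; and by product-to-sum, ∫_0^π sin(nx)cos(n'x) dx = ½∫_0^π [sin((n+n')x) + sin((n−n')x)] dx, which is 0 when n+n' is even and 2n/(n²−n'²) when n+n' is odd (it need not vanish on (0, π)).
  u² squared terms: (-2)²·∫sin(3x)² dx = 4·π/2 = 2*π;  (2)²·∫cos(5x)² dx = 4·π/2 = 2*π;  (1)²·∫sin(2x)² dx = 1·π/2 = π/2.
  u² cross terms: 2·(-2)·(2)·∫sin(3x)·cos(5x) dx = -8·(0) = 0;  2·(-2)·(1)·∫sin(3x)·sin(2x) dx = -4·(0) = 0;  2·(2)·(1)·∫cos(5x)·sin(2x) dx = 4·(-4/21) = -16/21.
  So ∫_0^π u² dx = 2*π + 2*π + π/2 + 0 + 0 − 16/21 = -16/21 + 9*π/2.
  (u')² squared terms: (-10)²·∫sin(5x)² dx = 100·π/2 = 50*π;  (-6)²·∫cos(3x)² dx = 36·π/2 = 18*π;  (2)²·∫cos(2x)² dx = 4·π/2 = 2*π.
  (u')² cross terms: 2·(-10)·(-6)·∫sin(5x)·cos(3x) dx = 120·(0) = 0;  2·(-10)·(2)·∫sin(5x)·cos(2x) dx = -40·(10/21) = -400/21;  2·(-6)·(2)·∫cos(3x)·cos(2x) dx = -24·(0) = 0.
  So ∫_0^π (u')² dx = 50*π + 18*π + 2*π + 0 − 400/21 + 0 = -400/21 + 70*π.
||u||_{H^1}^2 = (-16/21 + 9*π/2) + (-400/21 + 70*π) = -416/21 + 149*π/2.


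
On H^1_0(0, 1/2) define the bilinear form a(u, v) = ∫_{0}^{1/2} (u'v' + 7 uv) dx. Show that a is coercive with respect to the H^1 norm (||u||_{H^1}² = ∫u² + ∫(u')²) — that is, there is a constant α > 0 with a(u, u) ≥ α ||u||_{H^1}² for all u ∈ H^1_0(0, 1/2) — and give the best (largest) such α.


α = 1

Coercivity of a(·,·) on H^1_0(0, 1/2) means a(u, u) ≥ α ||u||_{H^1}² for every u ∈ H^1_0.
The interval has length L = 1/2, and Poincaré/coercivity depend only on L. Here a(u, u) = ∫(u')² + (7)·∫u².
Here c = 7 ≥ 1, so a(u,u) = ∫(u')² + c∫u² ≥ ∫(u')² + ∫u² = ||u||_{H^1}², i.e. α = 1 works. No larger α is possible: a(u,u) ≥ α||u||_{H^1}² means (1−α)∫(u')² ≥ (α−c)∫u², and for the modes u_n = sin(nπ(x−x₀)/L) (x₀ the left endpoint) one has ∫u_n²/∫(u_n')² = (L/(nπ))² → 0, so a(u_n,u_n)/||u_n||_{H^1}² → 1. Hence the optimal constant is α = 1.
Therefore α = 1.


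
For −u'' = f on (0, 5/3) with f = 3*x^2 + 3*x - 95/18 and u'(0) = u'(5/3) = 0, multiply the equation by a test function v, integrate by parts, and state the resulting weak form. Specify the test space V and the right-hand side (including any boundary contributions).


V = H^1(0, 5/3) (no boundary constraint on v; u is determined up to an additive constant); weak form: ∫_0^5/3 u'v' dx = ∫_0^5/3 (3*x^2 + 3*x - 95/18) v dx for all v ∈ V.

Multiply both sides by a test function v and integrate from 0 to 5/3:
  ∫_0^5/3 −u''(x) v(x) dx = ∫_0^5/3 f(x) v(x) dx.
Integrate the LHS by parts once:
  ∫_0^5/3 −u'' v dx = −[u'(x) v(x)]_0^5/3 + ∫_0^5/3 u'(x) v'(x) dx.
Thus ∫_0^5/3 u'(x) v'(x) dx = ∫_0^5/3 f(x) v(x) dx + [u'(x) v(x)]_0^5/3.
Choose V so that boundary terms are either known or forced to vanish.
u has homogeneous Neumann: u'(0) = u'(5/3) = 0. So [u' v]_0^5/3 = 0·v(5/3) − 0·v(0) = 0 for any v; take V = H^1(0, 5/3).
Weak formulation: find u (satisfying any essential BC) such that ∫_0^5/3 u'(x) v'(x) dx = ∫_0^5/3 f v dx for all v ∈ V (homogeneous Neumann, so boundary terms vanish).
Substituting f(x) = 3*x^2 + 3*x - 95/18, the right-hand side is ∫_0^5/3 (3*x^2 + 3*x - 95/18) v dx.
Compatibility check (pure Neumann): taking v ≡ 1 ∈ V gives 0 = ∫_0^5/3 f dx + (0) − (0), i.e. ∫_0^5/3 f dx must equal u'(0) − u'(5/3) = 0. Indeed ∫_0^5/3 (3*x^2 + 3*x - 95/18) dx = 0, so the data are compatible. The solution is then unique only up to an additive constant (fix it e.g. by requiring ∫_0^5/3 u dx = 0).


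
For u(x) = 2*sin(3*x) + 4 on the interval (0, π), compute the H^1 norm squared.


||u||_{H^1(0,π)}^2 = 32/3 + 36*π

u'(x) = 6*cos(3*x).
Expand u² and (u')² and integrate term by term on (0, π), using: for integers n ≥ 1, ∫_0^π sin²(nx) dx = ∫_0^π cos²(nx) dx = π/2; for n ≠ n', ∫_0^π sin(nx)sin(n'x) dx = ∫_0^π cos(nx)cos(n'x) dx = 0; and by product-to-sum, ∫_0^π sin(nx)cos(n'x) dx = ½∫_0^π [sin((n+n')x) + sin((n−n')x)] dx, which is 0 when n+n' is even and 2n/(n²−n'²) when n+n' is odd (it need not vanish on (0, π)). For the constant mode: ∫_0^π 1 dx = π, ∫_0^π cos(nx) dx = 0, ∫_0^π sin(nx) dx = (1−(−1)^n)/n.
  u² squared terms: (4)²·∫1 dx = 16·π = 16*π;  (2)²·∫sin(3x)² dx = 4·π/2 = 2*π.
  u² cross terms: 2·(4)·(2)·∫1·sin(3x) dx = 16·(2/3) = 32/3.
  So ∫_0^π u² dx = 16*π + 2*π + 32/3 = 32/3 + 18*π.
  (u')² squared terms: (6)²·∫cos(3x)² dx = 36·π/2 = 18*π.
  So ∫_0^π (u')² dx = 18*π.
||u||_{H^1}^2 = (32/3 + 18*π) + (18*π) = 32/3 + 36*π.


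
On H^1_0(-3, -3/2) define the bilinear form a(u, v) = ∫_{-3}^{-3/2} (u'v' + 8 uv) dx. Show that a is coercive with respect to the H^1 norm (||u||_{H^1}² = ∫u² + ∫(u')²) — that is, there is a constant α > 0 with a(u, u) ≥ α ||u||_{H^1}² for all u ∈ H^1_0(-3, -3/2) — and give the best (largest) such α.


α = 1

Coercivity of a(·,·) on H^1_0(-3, -3/2) means a(u, u) ≥ α ||u||_{H^1}² for every u ∈ H^1_0.
The interval has length L = 3/2, and Poincaré/coercivity depend only on L. Here a(u, u) = ∫(u')² + (8)·∫u².
Here c = 8 ≥ 1, so a(u,u) = ∫(u')² + c∫u² ≥ ∫(u')² + ∫u² = ||u||_{H^1}², i.e. α = 1 works. No larger α is possible: a(u,u) ≥ α||u||_{H^1}² means (1−α)∫(u')² ≥ (α−c)∫u², and for the modes u_n = sin(nπ(x−x₀)/L) (x₀ the left endpoint) one has ∫u_n²/∫(u_n')² = (L/(nπ))² → 0, so a(u_n,u_n)/||u_n||_{H^1}² → 1. Hence the optimal constant is α = 1.
Therefore α = 1.


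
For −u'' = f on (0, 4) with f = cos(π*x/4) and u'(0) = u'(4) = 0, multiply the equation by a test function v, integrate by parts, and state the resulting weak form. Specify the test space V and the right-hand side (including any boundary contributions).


V = H^1(0, 4) (no boundary constraint on v; u is determined up to an additive constant); weak form: ∫_0^4 u'v' dx = ∫_0^4 (cos(π*x/4)) v dx for all v ∈ V.

Multiply both sides by a test function v and integrate from 0 to 4:
  ∫_0^4 −u''(x) v(x) dx = ∫_0^4 f(x) v(x) dx.
Integrate the LHS by parts once:
  ∫_0^4 −u'' v dx = −[u'(x) v(x)]_0^4 + ∫_0^4 u'(x) v'(x) dx.
Thus ∫_0^4 u'(x) v'(x) dx = ∫_0^4 f(x) v(x) dx + [u'(x) v(x)]_0^4.
Choose V so that boundary terms are either known or forced to vanish.
u has homogeneous Neumann: u'(0) = u'(4) = 0. So [u' v]_0^4 = 0·v(4) − 0·v(0) = 0 for any v; take V = H^1(0, 4).
Weak formulation: find u (satisfying any essential BC) such that ∫_0^4 u'(x) v'(x) dx = ∫_0^4 f v dx for all v ∈ V (homogeneous Neumann, so boundary terms vanish).
Substituting f(x) = cos(π*x/4), the right-hand side is ∫_0^4 (cos(π*x/4)) v dx.
Compatibility check (pure Neumann): taking v ≡ 1 ∈ V gives 0 = ∫_0^4 f dx + (0) − (0), i.e. ∫_0^4 f dx must equal u'(0) − u'(4) = 0. Indeed ∫_0^4 (cos(π*x/4)) dx = 0, so the data are compatible. The solution is then unique only up to an additive constant (fix it e.g. by requiring ∫_0^4 u dx = 0).


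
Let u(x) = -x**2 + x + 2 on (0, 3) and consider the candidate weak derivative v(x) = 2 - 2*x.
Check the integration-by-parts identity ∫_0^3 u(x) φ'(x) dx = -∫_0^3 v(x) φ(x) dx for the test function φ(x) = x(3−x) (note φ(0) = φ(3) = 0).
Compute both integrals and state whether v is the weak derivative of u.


LHS = 9, RHS = 9/2. No, v is not the weak derivative of u.

u(x) = -x**2 + x + 2, classical derivative u'(x) = 1 - 2*x.
φ(x) = x(3−x), so φ'(x) = 3 - 2*x.
Note φ(0) = φ(3) = 0, so the boundary term u·φ vanishes.
LHS = ∫_0^3 u(x) φ'(x) dx = ∫_0^3 (2*x^3 - 5*x^2 - x + 6) dx. Term by term:
  ∫_0^3 2*x^3 dx = 81/2;  ∫_0^3 -5*x^2 dx = -45;  ∫_0^3 -x dx = -9/2;
  ∫_0^3 6 dx = 18.
Sum: 81/2 − 45 − 9/2 + 18 = 9.
So LHS = 9.
∫_0^3 v(x) φ(x) dx = ∫_0^3 (2*x^3 - 8*x^2 + 6*x) dx. Term by term:
  ∫_0^3 2*x^3 dx = 81/2;  ∫_0^3 -8*x^2 dx = -72;  ∫_0^3 6*x dx = 27.
Sum: 81/2 − 72 + 27 = -9/2.
So RHS = -∫_0^3 v(x) φ(x) dx = 9/2.
LHS − RHS = 9/2 ≠ 0, so the identity fails.
(For a valid weak derivative the identity must hold for EVERY test function, in particular this one. The failure shows v is NOT the weak derivative of u.)
Correct weak derivative would be u'(x) = 1 - 2*x.


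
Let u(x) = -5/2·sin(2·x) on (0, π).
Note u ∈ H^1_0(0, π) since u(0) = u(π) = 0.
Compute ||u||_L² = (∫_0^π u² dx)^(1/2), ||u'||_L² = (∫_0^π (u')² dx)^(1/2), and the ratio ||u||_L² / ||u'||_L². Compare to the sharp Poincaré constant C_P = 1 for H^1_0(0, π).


||u||_L² / ||u'||_L² = 1/2 < C_P = 1.

u(x) = -5/2·sin(2·x), so u'(x) = -5*cos(2*x).
Writing u(x) = A·sin(kπx/L) with A = -5/2 and k = 2, use ∫_0^L sin²(kπx/L) dx = L/2 and ∫_0^L cos²(kπx/L) dx = L/2.
u² = 25/4·sin²(2·x) and (u')² = 25·cos²(2·x), and each of sin², cos² integrates to L/2 = π/2 over (0, π).
∫_0^π u² dx = 25*π/8, so ||u||_L² = 5*sqrt(2)*sqrt(π)/4.
∫_0^π (u')² dx = 25*π/2, so ||u'||_L² = 5*sqrt(2)*sqrt(π)/2.
Ratio ||u||_L² / ||u'||_L² = 1/2.
Sharp Poincaré constant on H^1_0(0, π) is C_P = L/π = 1, achieved by sin(x).
This is the k = 2 harmonic; the ratio L/(kπ) is strictly less than C_P = L/π, consistent with the sharp inequality ||u||_L² ≤ C_P ||u'||_L².


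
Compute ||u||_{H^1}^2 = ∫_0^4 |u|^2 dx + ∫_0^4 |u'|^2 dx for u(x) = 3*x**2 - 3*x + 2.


||u||_{H^1}^2 = 7876/5

The H^1 norm (squared) on an interval (0, L) is
  ||u||_{H^1}^2 = ∫_0^L u(x)^2 dx + ∫_0^L u'(x)^2 dx.
Compute u'(x) = 6*x - 3.
Then u(x)^2 = 9*x**4 - 18*x**3 + 21*x**2 - 12*x + 4 and u'(x)^2 = 36*x**2 - 36*x + 9.
Integrate each monomial from 0 to 4 using ∫_0^4 c·x^n dx = c·4^(n+1)/(n+1):
  ∫_0^4 u(x)^2 dx = ∫_0^4 (9*x^4 - 18*x^3 + 21*x^2 - 12*x + 4) dx. Term by term:
    ∫_0^4 9*x^4 dx = 9216/5;  ∫_0^4 -18*x^3 dx = -1152;  ∫_0^4 21*x^2 dx = 448;
    ∫_0^4 -12*x dx = -96;  ∫_0^4 4 dx = 16.
  Sum: 9216/5 − 1152 + 448 − 96 + 16 = 5296/5.
  ∫_0^4 u'(x)^2 dx = ∫_0^4 (36*x^2 - 36*x + 9) dx. Term by term:
    ∫_0^4 36*x^2 dx = 768;  ∫_0^4 -36*x dx = -288;  ∫_0^4 9 dx = 36.
  Sum: 768 − 288 + 36 = 516.
Adding: ||u||_{H^1}^2 = 5296/5 + 516 = 7876/5.


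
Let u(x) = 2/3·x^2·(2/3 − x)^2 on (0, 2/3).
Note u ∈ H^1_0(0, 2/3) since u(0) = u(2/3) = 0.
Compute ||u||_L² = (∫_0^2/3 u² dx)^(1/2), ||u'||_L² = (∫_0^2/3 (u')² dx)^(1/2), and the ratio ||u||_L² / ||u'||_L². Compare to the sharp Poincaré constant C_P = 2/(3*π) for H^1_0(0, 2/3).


||u||_L² / ||u'||_L² = sqrt(3)/9 < C_P = 2/(3*π).

u(x) = 2/3·x^2·(2/3 − x)^2, so u'(x) = 8*x*(3*x - 2)*(3*x - 1)/27.
u(x) = 2/3·x^2·(2/3 − x)^2 vanishes at x = 0 and x = 2/3, so u ∈ H^1_0(0, 2/3). Differentiate via the product rule and integrate the resulting polynomials term by term.
  ∫_0^2/3 u² dx = ∫_0^2/3 (4*x^8/9 - 32*x^7/27 + 32*x^6/27 - 128*x^5/243 + 64*x^4/729) dx. Term by term:
    ∫_0^2/3 4*x^8/9 dx = 2048/1594323;  ∫_0^2/3 -32*x^7/27 dx = -1024/177147;  ∫_0^2/3 32*x^6/27 dx = 4096/413343;
    ∫_0^2/3 -128*x^5/243 dx = -4096/531441;  ∫_0^2/3 64*x^4/729 dx = 2048/885735.
  Sum: 2048/1594323 − 1024/177147 + 4096/413343 − 4096/531441 + 2048/885735 = 1024/55801305.
  ∫_0^2/3 (u')² dx = ∫_0^2/3 (64*x^6/9 - 128*x^5/9 + 832*x^4/81 - 256*x^3/81 + 256*x^2/729) dx. Term by term:
    ∫_0^2/3 64*x^6/9 dx = 8192/137781;  ∫_0^2/3 -128*x^5/9 dx = -4096/19683;  ∫_0^2/3 832*x^4/81 dx = 26624/98415;
    ∫_0^2/3 -256*x^3/81 dx = -1024/6561;  ∫_0^2/3 256*x^2/729 dx = 2048/59049.
  Sum: 8192/137781 − 4096/19683 + 26624/98415 − 1024/6561 + 2048/59049 = 1024/2066715.
∫_0^2/3 u² dx = 1024/55801305, so ||u||_L² = 32*sqrt(105)/76545.
∫_0^2/3 (u')² dx = 1024/2066715, so ||u'||_L² = 32*sqrt(35)/8505.
Ratio ||u||_L² / ||u'||_L² = sqrt(3)/9.
Sharp Poincaré constant on H^1_0(0, 2/3) is C_P = L/π = 2/(3*π), achieved by sin(3*π/2·x).
A polynomial bump cannot attain the sharp Poincaré constant (only the first sine eigenfunction does), so the ratio is strictly less than C_P, consistent with ||u||_L² ≤ C_P ||u'||_L².


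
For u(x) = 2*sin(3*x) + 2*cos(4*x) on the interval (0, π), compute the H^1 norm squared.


||u||_{H^1(0,π)}^2 = -816/7 + 54*π

u'(x) = -8*sin(4*x) + 6*cos(3*x).
Expand u² and (u')² and integrate term by term on (0, π), using: for integers n ≥ 1, ∫_0^π sin²(nx) dx = ∫_0^π cos²(nx) dx = π/2; for n ≠ n', ∫_0^π sin(nx)sin(n'x) dx = ∫_0^π cos(nx)cos(n'x) dx = 0; and by product-to-sum, ∫_0^π sin(nx)cos(n'x) dx = ½∫_0^π [sin((n+n')x) + sin((n−n')x)] dx, which is 0 when n+n' is even and 2n/(n²−n'²) when n+n' is odd (it need not vanish on (0, π)).
  u² squared terms: (2)²·∫cos(4x)² dx = 4·π/2 = 2*π;  (2)²·∫sin(3x)² dx = 4·π/2 = 2*π.
  u² cross terms: 2·(2)·(2)·∫cos(4x)·sin(3x) dx = 8·(-6/7) = -48/7.
  So ∫_0^π u² dx = 2*π + 2*π − 48/7 = -48/7 + 4*π.
  (u')² squared terms: (-8)²·∫sin(4x)² dx = 64·π/2 = 32*π;  (6)²·∫cos(3x)² dx = 36·π/2 = 18*π.
  (u')² cross terms: 2·(-8)·(6)·∫sin(4x)·cos(3x) dx = -96·(8/7) = -768/7.
  So ∫_0^π (u')² dx = 32*π + 18*π − 768/7 = -768/7 + 50*π.
||u||_{H^1}^2 = (-48/7 + 4*π) + (-768/7 + 50*π) = -816/7 + 54*π.


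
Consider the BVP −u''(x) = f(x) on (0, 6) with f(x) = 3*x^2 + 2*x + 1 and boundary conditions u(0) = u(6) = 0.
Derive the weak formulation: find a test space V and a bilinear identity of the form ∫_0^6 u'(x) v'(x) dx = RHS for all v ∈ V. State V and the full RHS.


V = H^1_0(0, 6) (so v(0) = v(6) = 0); weak form: ∫_0^6 u'v' dx = ∫_0^6 (3*x^2 + 2*x + 1) v dx for all v ∈ V.

Multiply both sides by a test function v and integrate from 0 to 6:
  ∫_0^6 −u''(x) v(x) dx = ∫_0^6 f(x) v(x) dx.
Integrate the LHS by parts once:
  ∫_0^6 −u'' v dx = −[u'(x) v(x)]_0^6 + ∫_0^6 u'(x) v'(x) dx.
Thus ∫_0^6 u'(x) v'(x) dx = ∫_0^6 f(x) v(x) dx + [u'(x) v(x)]_0^6.
Choose V so that boundary terms are either known or forced to vanish.
u is Dirichlet: u(0) = u(6) = 0. Let V = H^1_0(0, 6); then v(0) = v(6) = 0, and [u' v]_0^6 = 0.
Weak formulation: find u (satisfying any essential BC) such that ∫_0^6 u'(x) v'(x) dx = ∫_0^6 f v dx for all v ∈ V.
Substituting f(x) = 3*x^2 + 2*x + 1, the right-hand side is ∫_0^6 (3*x^2 + 2*x + 1) v dx.


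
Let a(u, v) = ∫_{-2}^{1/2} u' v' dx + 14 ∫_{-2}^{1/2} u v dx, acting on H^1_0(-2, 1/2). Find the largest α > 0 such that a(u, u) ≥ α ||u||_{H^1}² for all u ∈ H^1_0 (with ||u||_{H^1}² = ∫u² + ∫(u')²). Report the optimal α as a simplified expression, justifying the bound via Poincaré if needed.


α = 1

Coercivity of a(·,·) on H^1_0(-2, 1/2) means a(u, u) ≥ α ||u||_{H^1}² for every u ∈ H^1_0.
The interval has length L = 5/2, and Poincaré/coercivity depend only on L. Here a(u, u) = ∫(u')² + (14)·∫u².
Here c = 14 ≥ 1, so a(u,u) = ∫(u')² + c∫u² ≥ ∫(u')² + ∫u² = ||u||_{H^1}², i.e. α = 1 works. No larger α is possible: a(u,u) ≥ α||u||_{H^1}² means (1−α)∫(u')² ≥ (α−c)∫u², and for the modes u_n = sin(nπ(x−x₀)/L) (x₀ the left endpoint) one has ∫u_n²/∫(u_n')² = (L/(nπ))² → 0, so a(u_n,u_n)/||u_n||_{H^1}² → 1. Hence the optimal constant is α = 1.
Therefore α = 1.


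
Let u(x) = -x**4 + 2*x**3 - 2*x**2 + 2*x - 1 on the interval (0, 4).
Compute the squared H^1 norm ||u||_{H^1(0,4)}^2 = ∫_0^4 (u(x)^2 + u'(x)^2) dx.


||u||_{H^1}^2 = 7681724/315

The H^1 norm (squared) on an interval (0, L) is
  ||u||_{H^1}^2 = ∫_0^L u(x)^2 dx + ∫_0^L u'(x)^2 dx.
Compute u'(x) = -4*x**3 + 6*x**2 - 4*x + 2.
Then u(x)^2 = x**8 - 4*x**7 + 8*x**6 - 12*x**5 + 14*x**4 - 12*x**3 + 8*x**2 - 4*x + 1 and u'(x)^2 = 16*x**6 - 48*x**5 + 68*x**4 - 64*x**3 + 40*x**2 - 16*x + 4.
Integrate each monomial from 0 to 4 using ∫_0^4 c·x^n dx = c·4^(n+1)/(n+1):
  ∫_0^4 u(x)^2 dx = ∫_0^4 (x^8 - 4*x^7 + 8*x^6 - 12*x^5 + 14*x^4 - 12*x^3 + 8*x^2 - 4*x + 1) dx. Term by term:
    ∫_0^4 x^8 dx = 262144/9;  ∫_0^4 -4*x^7 dx = -32768;  ∫_0^4 8*x^6 dx = 131072/7;
    ∫_0^4 -12*x^5 dx = -8192;  ∫_0^4 14*x^4 dx = 14336/5;  ∫_0^4 -12*x^3 dx = -768;
    ∫_0^4 8*x^2 dx = 512/3;  ∫_0^4 -4*x dx = -32;  ∫_0^4 1 dx = 4.
  Sum: 262144/9 − 32768 + 131072/7 − 8192 + 14336/5 − 768 + 512/3 − 32 + 4 = 2877068/315.
  ∫_0^4 u'(x)^2 dx = ∫_0^4 (16*x^6 - 48*x^5 + 68*x^4 - 64*x^3 + 40*x^2 - 16*x + 4) dx. Term by term:
    ∫_0^4 16*x^6 dx = 262144/7;  ∫_0^4 -48*x^5 dx = -32768;  ∫_0^4 68*x^4 dx = 69632/5;
    ∫_0^4 -64*x^3 dx = -4096;  ∫_0^4 40*x^2 dx = 2560/3;  ∫_0^4 -16*x dx = -128;
    ∫_0^4 4 dx = 16.
  Sum: 262144/7 − 32768 + 69632/5 − 4096 + 2560/3 − 128 + 16 = 1601552/105.
Adding: ||u||_{H^1}^2 = 2877068/315 + 1601552/105 = 7681724/315.


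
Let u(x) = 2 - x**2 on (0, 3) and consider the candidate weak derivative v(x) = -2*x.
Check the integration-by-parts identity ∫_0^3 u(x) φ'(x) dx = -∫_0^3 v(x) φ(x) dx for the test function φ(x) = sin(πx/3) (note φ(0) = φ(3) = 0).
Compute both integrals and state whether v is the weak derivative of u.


LHS = 18/π, RHS = 18/π. Yes, v = u' weakly.

u(x) = 2 - x**2, classical derivative u'(x) = -2*x.
φ(x) = sin(πx/3), so φ'(x) = π*cos(π*x/3)/3.
Note φ(0) = φ(3) = 0, so the boundary term u·φ vanishes.
LHS = ∫_0^3 u(x) φ'(x) dx = ∫_0^3 (-π*x^2*cos(π*x/3)/3 + 2*π*cos(π*x/3)/3) dx. Term by term:
  ∫_0^3 2*π*cos(π*x/3)/3 dx = 0;  ∫_0^3 -π*x^2*cos(π*x/3)/3 dx = 18/π.
Sum: 0 + 18/π = 18/π.
So LHS = 18/π.
∫_0^3 v(x) φ(x) dx = ∫_0^3 (-2*x*sin(π*x/3)) dx. Term by term:
  ∫_0^3 -2*x*sin(π*x/3) dx = -18/π.
So RHS = -∫_0^3 v(x) φ(x) dx = 18/π.
LHS = RHS, so the identity holds for this test φ.
Moreover u is smooth here and v(x) = u'(x) = -2*x pointwise, so the identity holds for every test function. Hence v is the weak derivative of u.


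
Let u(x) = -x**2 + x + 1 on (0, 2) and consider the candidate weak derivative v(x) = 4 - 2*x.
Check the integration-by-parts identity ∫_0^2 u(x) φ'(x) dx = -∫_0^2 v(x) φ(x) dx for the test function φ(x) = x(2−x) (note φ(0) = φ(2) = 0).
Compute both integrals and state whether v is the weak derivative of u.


LHS = 4/3, RHS = -8/3. No, v is not the weak derivative of u.

u(x) = -x**2 + x + 1, classical derivative u'(x) = 1 - 2*x.
φ(x) = x(2−x), so φ'(x) = 2 - 2*x.
Note φ(0) = φ(2) = 0, so the boundary term u·φ vanishes.
LHS = ∫_0^2 u(x) φ'(x) dx = ∫_0^2 (2*x^3 - 4*x^2 + 2) dx. Term by term:
  ∫_0^2 2*x^3 dx = 8;  ∫_0^2 -4*x^2 dx = -32/3;  ∫_0^2 2 dx = 4.
Sum: 8 − 32/3 + 4 = 4/3.
So LHS = 4/3.
∫_0^2 v(x) φ(x) dx = ∫_0^2 (2*x^3 - 8*x^2 + 8*x) dx. Term by term:
  ∫_0^2 2*x^3 dx = 8;  ∫_0^2 -8*x^2 dx = -64/3;  ∫_0^2 8*x dx = 16.
Sum: 8 − 64/3 + 16 = 8/3.
So RHS = -∫_0^2 v(x) φ(x) dx = -8/3.
LHS − RHS = 4 ≠ 0, so the identity fails.
(For a valid weak derivative the identity must hold for EVERY test function, in particular this one. The failure shows v is NOT the weak derivative of u.)
Correct weak derivative would be u'(x) = 1 - 2*x.


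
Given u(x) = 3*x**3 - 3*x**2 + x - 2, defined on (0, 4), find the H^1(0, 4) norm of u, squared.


||u||_{H^1}^2 = 2278004/105

The H^1 norm (squared) on an interval (0, L) is
  ||u||_{H^1}^2 = ∫_0^L u(x)^2 dx + ∫_0^L u'(x)^2 dx.
Compute u'(x) = 9*x**2 - 6*x + 1.
Then u(x)^2 = 9*x**6 - 18*x**5 + 15*x**4 - 18*x**3 + 13*x**2 - 4*x + 4 and u'(x)^2 = 81*x**4 - 108*x**3 + 54*x**2 - 12*x + 1.
Integrate each monomial from 0 to 4 using ∫_0^4 c·x^n dx = c·4^(n+1)/(n+1):
  ∫_0^4 u(x)^2 dx = ∫_0^4 (9*x^6 - 18*x^5 + 15*x^4 - 18*x^3 + 13*x^2 - 4*x + 4) dx. Term by term:
    ∫_0^4 9*x^6 dx = 147456/7;  ∫_0^4 -18*x^5 dx = -12288;  ∫_0^4 15*x^4 dx = 3072;
    ∫_0^4 -18*x^3 dx = -1152;  ∫_0^4 13*x^2 dx = 832/3;  ∫_0^4 -4*x dx = -32;
    ∫_0^4 4 dx = 16.
  Sum: 147456/7 − 12288 + 3072 − 1152 + 832/3 − 32 + 16 = 230128/21.
  ∫_0^4 u'(x)^2 dx = ∫_0^4 (81*x^4 - 108*x^3 + 54*x^2 - 12*x + 1) dx. Term by term:
    ∫_0^4 81*x^4 dx = 82944/5;  ∫_0^4 -108*x^3 dx = -6912;  ∫_0^4 54*x^2 dx = 1152;
    ∫_0^4 -12*x dx = -96;  ∫_0^4 1 dx = 4.
  Sum: 82944/5 − 6912 + 1152 − 96 + 4 = 53684/5.
Adding: ||u||_{H^1}^2 = 230128/21 + 53684/5 = 2278004/105.


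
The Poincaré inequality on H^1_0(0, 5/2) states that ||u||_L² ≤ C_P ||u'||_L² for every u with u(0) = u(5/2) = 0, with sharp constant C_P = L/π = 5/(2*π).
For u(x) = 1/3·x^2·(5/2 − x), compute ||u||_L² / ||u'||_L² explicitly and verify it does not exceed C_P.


||u||_L² / ||u'||_L² = 5*sqrt(14)/28 < C_P = 5/(2*π).

u(x) = 1/3·x^2·(5/2 − x), so u'(x) = x*(5 - 3*x)/3.
u(x) = 1/3·x^2·(5/2 − x) vanishes at x = 0 and x = 5/2, so u ∈ H^1_0(0, 5/2). Differentiate via the product rule and integrate the resulting polynomials term by term.
  ∫_0^5/2 u² dx = ∫_0^5/2 (x^6/9 - 5*x^5/9 + 25*x^4/36) dx. Term by term:
    ∫_0^5/2 x^6/9 dx = 78125/8064;  ∫_0^5/2 -5*x^5/9 dx = -78125/3456;  ∫_0^5/2 25*x^4/36 dx = 15625/1152.
  Sum: 78125/8064 − 78125/3456 + 15625/1152 = 15625/24192.
  ∫_0^5/2 (u')² dx = ∫_0^5/2 (x^4 - 10*x^3/3 + 25*x^2/9) dx. Term by term:
    ∫_0^5/2 x^4 dx = 625/32;  ∫_0^5/2 -10*x^3/3 dx = -3125/96;  ∫_0^5/2 25*x^2/9 dx = 3125/216.
  Sum: 625/32 − 3125/96 + 3125/216 = 625/432.
∫_0^5/2 u² dx = 15625/24192, so ||u||_L² = 125*sqrt(42)/1008.
∫_0^5/2 (u')² dx = 625/432, so ||u'||_L² = 25*sqrt(3)/36.
Ratio ||u||_L² / ||u'||_L² = 5*sqrt(14)/28.
Sharp Poincaré constant on H^1_0(0, 5/2) is C_P = L/π = 5/(2*π), achieved by sin(2*π/5·x).
A polynomial bump cannot attain the sharp Poincaré constant (only the first sine eigenfunction does), so the ratio is strictly less than C_P, consistent with ||u||_L² ≤ C_P ||u'||_L².


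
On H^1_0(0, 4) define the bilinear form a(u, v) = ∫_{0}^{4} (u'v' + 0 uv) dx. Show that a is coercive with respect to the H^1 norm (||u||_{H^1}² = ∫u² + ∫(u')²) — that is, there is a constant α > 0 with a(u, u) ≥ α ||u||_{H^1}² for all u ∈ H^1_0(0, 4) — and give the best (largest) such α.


α = π^2/(π^2 + 16)

Coercivity of a(·,·) on H^1_0(0, 4) means a(u, u) ≥ α ||u||_{H^1}² for every u ∈ H^1_0.
The interval has length L = 4, and Poincaré/coercivity depend only on L. Here a(u, u) = ∫(u')² + (0)·∫u².
Here c = 0, so a(u,u) = ∫(u')² alone. The condition a(u,u) ≥ α||u||_{H^1}² reads (1−α)∫(u')² ≥ (α−c)∫u². Any admissible α is ≤ 1 (rapidly oscillating u have ∫u²/∫(u')² → 0), and α = 1 would force 0 ≥ (1−c)∫u², impossible since c < 1; so 1−α > 0. By the sharp Poincaré inequality on H^1_0 of an interval of length L, ∫(u')² ≥ (π/L)²∫u² with equality for the first sine mode sin(π(x−x₀)/L) (x₀ the left endpoint), so the inequality holds for all u iff (1−α)(π/L)² ≥ α − c, i.e. α ≤ ((π/L)² + c)/((π/L)² + 1) = (1 + c(L/π)²)/(1 + (L/π)²). (Direct route, valid since c ≤ 0: Poincaré gives c∫u² ≥ c(L/π)²∫(u')², so a(u,u) ≥ (1 + c(L/π)²)∫(u')², while ||u||_{H^1}² ≤ (1 + (L/π)²)∫(u')²; dividing yields the same α.) With (π/L)² = π^2/16 and c = 0, the largest admissible constant is α = ((π/L)² + c)/((π/L)² + 1).
Simplifying, α = π^2/(π^2 + 16).


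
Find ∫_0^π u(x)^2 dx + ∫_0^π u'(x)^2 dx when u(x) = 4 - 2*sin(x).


||u||_{H^1(0,π)}^2 = -32 + 20*π

u'(x) = -2*cos(x).
Expand u² and (u')² and integrate term by term on (0, π), using: for integers n ≥ 1, ∫_0^π sin²(nx) dx = ∫_0^π cos²(nx) dx = π/2; for n ≠ n', ∫_0^π sin(nx)sin(n'x) dx = ∫_0^π cos(nx)cos(n'x) dx = 0; and by product-to-sum, ∫_0^π sin(nx)cos(n'x) dx = ½∫_0^π [sin((n+n')x) + sin((n−n')x)] dx, which is 0 when n+n' is even and 2n/(n²−n'²) when n+n' is odd (it need not vanish on (0, π)). For the constant mode: ∫_0^π 1 dx = π, ∫_0^π cos(nx) dx = 0, ∫_0^π sin(nx) dx = (1−(−1)^n)/n.
  u² squared terms: (4)²·∫1 dx = 16·π = 16*π;  (-2)²·∫sin(x)² dx = 4·π/2 = 2*π.
  u² cross terms: 2·(4)·(-2)·∫1·sin(x) dx = -16·(2) = -32.
  So ∫_0^π u² dx = 16*π + 2*π − 32 = -32 + 18*π.
  (u')² squared terms: (-2)²·∫cos(x)² dx = 4·π/2 = 2*π.
  So ∫_0^π (u')² dx = 2*π.
||u||_{H^1}^2 = (-32 + 18*π) + (2*π) = -32 + 20*π.


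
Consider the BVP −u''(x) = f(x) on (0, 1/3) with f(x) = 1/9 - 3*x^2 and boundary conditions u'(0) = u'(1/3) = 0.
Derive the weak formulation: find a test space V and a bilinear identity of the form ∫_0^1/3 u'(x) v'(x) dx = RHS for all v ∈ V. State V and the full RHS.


V = H^1(0, 1/3) (no boundary constraint on v; u is determined up to an additive constant); weak form: ∫_0^1/3 u'v' dx = ∫_0^1/3 (1/9 - 3*x^2) v dx for all v ∈ V.

Multiply both sides by a test function v and integrate from 0 to 1/3:
  ∫_0^1/3 −u''(x) v(x) dx = ∫_0^1/3 f(x) v(x) dx.
Integrate the LHS by parts once:
  ∫_0^1/3 −u'' v dx = −[u'(x) v(x)]_0^1/3 + ∫_0^1/3 u'(x) v'(x) dx.
Thus ∫_0^1/3 u'(x) v'(x) dx = ∫_0^1/3 f(x) v(x) dx + [u'(x) v(x)]_0^1/3.
Choose V so that boundary terms are either known or forced to vanish.
u has homogeneous Neumann: u'(0) = u'(1/3) = 0. So [u' v]_0^1/3 = 0·v(1/3) − 0·v(0) = 0 for any v; take V = H^1(0, 1/3).
Weak formulation: find u (satisfying any essential BC) such that ∫_0^1/3 u'(x) v'(x) dx = ∫_0^1/3 f v dx for all v ∈ V (homogeneous Neumann, so boundary terms vanish).
Substituting f(x) = 1/9 - 3*x^2, the right-hand side is ∫_0^1/3 (1/9 - 3*x^2) v dx.
Compatibility check (pure Neumann): taking v ≡ 1 ∈ V gives 0 = ∫_0^1/3 f dx + (0) − (0), i.e. ∫_0^1/3 f dx must equal u'(0) − u'(1/3) = 0. Indeed ∫_0^1/3 (1/9 - 3*x^2) dx = 0, so the data are compatible. The solution is then unique only up to an additive constant (fix it e.g. by requiring ∫_0^1/3 u dx = 0).


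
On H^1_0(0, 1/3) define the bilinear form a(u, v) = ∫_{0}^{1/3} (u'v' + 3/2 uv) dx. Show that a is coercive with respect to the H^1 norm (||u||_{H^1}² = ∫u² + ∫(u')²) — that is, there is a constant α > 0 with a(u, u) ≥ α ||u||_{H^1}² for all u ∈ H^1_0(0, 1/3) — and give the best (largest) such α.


α = 1

Coercivity of a(·,·) on H^1_0(0, 1/3) means a(u, u) ≥ α ||u||_{H^1}² for every u ∈ H^1_0.
The interval has length L = 1/3, and Poincaré/coercivity depend only on L. Here a(u, u) = ∫(u')² + (3/2)·∫u².
Here c = 3/2 ≥ 1, so a(u,u) = ∫(u')² + c∫u² ≥ ∫(u')² + ∫u² = ||u||_{H^1}², i.e. α = 1 works. No larger α is possible: a(u,u) ≥ α||u||_{H^1}² means (1−α)∫(u')² ≥ (α−c)∫u², and for the modes u_n = sin(nπ(x−x₀)/L) (x₀ the left endpoint) one has ∫u_n²/∫(u_n')² = (L/(nπ))² → 0, so a(u_n,u_n)/||u_n||_{H^1}² → 1. Hence the optimal constant is α = 1.
Therefore α = 1.


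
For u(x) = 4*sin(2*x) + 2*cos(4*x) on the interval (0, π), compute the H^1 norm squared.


||u||_{H^1(0,π)}^2 = 74*π

u'(x) = -8*sin(4*x) + 8*cos(2*x).
Expand u² and (u')² and integrate term by term on (0, π), using: for integers n ≥ 1, ∫_0^π sin²(nx) dx = ∫_0^π cos²(nx) dx = π/2; for n ≠ n', ∫_0^π sin(nx)sin(n'x) dx = ∫_0^π cos(nx)cos(n'x) dx = 0; and by product-to-sum, ∫_0^π sin(nx)cos(n'x) dx = ½∫_0^π [sin((n+n')x) + sin((n−n')x)] dx, which is 0 when n+n' is even and 2n/(n²−n'²) when n+n' is odd (it need not vanish on (0, π)).
  u² squared terms: (2)²·∫cos(4x)² dx = 4·π/2 = 2*π;  (4)²·∫sin(2x)² dx = 16·π/2 = 8*π.
  u² cross terms: 2·(2)·(4)·∫cos(4x)·sin(2x) dx = 16·(0) = 0.
  So ∫_0^π u² dx = 2*π + 8*π + 0 = 10*π.
  (u')² squared terms: (-8)²·∫sin(4x)² dx = 64·π/2 = 32*π;  (8)²·∫cos(2x)² dx = 64·π/2 = 32*π.
  (u')² cross terms: 2·(-8)·(8)·∫sin(4x)·cos(2x) dx = -128·(0) = 0.
  So ∫_0^π (u')² dx = 32*π + 32*π + 0 = 64*π.
||u||_{H^1}^2 = (10*π) + (64*π) = 74*π.


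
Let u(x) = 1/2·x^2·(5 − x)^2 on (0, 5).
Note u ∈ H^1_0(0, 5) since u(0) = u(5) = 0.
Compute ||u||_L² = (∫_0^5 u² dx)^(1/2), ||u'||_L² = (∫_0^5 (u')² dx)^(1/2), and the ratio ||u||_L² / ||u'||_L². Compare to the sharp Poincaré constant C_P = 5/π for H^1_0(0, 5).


||u||_L² / ||u'||_L² = 5*sqrt(3)/6 < C_P = 5/π.

u(x) = 1/2·x^2·(5 − x)^2, so u'(x) = x*(x - 5)*(2*x - 5).
u(x) = 1/2·x^2·(5 − x)^2 vanishes at x = 0 and x = 5, so u ∈ H^1_0(0, 5). Differentiate via the product rule and integrate the resulting polynomials term by term.
  ∫_0^5 u² dx = ∫_0^5 (x^8/4 - 5*x^7 + 75*x^6/2 - 125*x^5 + 625*x^4/4) dx. Term by term:
    ∫_0^5 x^8/4 dx = 1953125/36;  ∫_0^5 -5*x^7 dx = -1953125/8;  ∫_0^5 75*x^6/2 dx = 5859375/14;
    ∫_0^5 -125*x^5 dx = -1953125/6;  ∫_0^5 625*x^4/4 dx = 390625/4.
  Sum: 1953125/36 − 1953125/8 + 5859375/14 − 1953125/6 + 390625/4 = 390625/504.
  ∫_0^5 (u')² dx = ∫_0^5 (4*x^6 - 60*x^5 + 325*x^4 - 750*x^3 + 625*x^2) dx. Term by term:
    ∫_0^5 4*x^6 dx = 312500/7;  ∫_0^5 -60*x^5 dx = -156250;  ∫_0^5 325*x^4 dx = 203125;
    ∫_0^5 -750*x^3 dx = -234375/2;  ∫_0^5 625*x^2 dx = 78125/3.
  Sum: 312500/7 − 156250 + 203125 − 234375/2 + 78125/3 = 15625/42.
∫_0^5 u² dx = 390625/504, so ||u||_L² = 625*sqrt(14)/84.
∫_0^5 (u')² dx = 15625/42, so ||u'||_L² = 125*sqrt(42)/42.
Ratio ||u||_L² / ||u'||_L² = 5*sqrt(3)/6.
Sharp Poincaré constant on H^1_0(0, 5) is C_P = L/π = 5/π, achieved by sin(π/5·x).
A polynomial bump cannot attain the sharp Poincaré constant (only the first sine eigenfunction does), so the ratio is strictly less than C_P, consistent with ||u||_L² ≤ C_P ||u'||_L².
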